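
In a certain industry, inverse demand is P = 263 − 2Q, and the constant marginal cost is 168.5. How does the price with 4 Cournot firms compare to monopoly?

Cournot with 4 identical firms: the symmetric best-response condition is 263 − 10q = 168.5. Each firm produces q = 9.45, total output Q = 37.8, price P = 187.4.
The monopolist equates marginal revenue to marginal cost: 263 − 4Q = 168.5, so Q = 23.625. From demand, P = 215.75.

Cournot: P = 187.4; Monopoly: P = 215.75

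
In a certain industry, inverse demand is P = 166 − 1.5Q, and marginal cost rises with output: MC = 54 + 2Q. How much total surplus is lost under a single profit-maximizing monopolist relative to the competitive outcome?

Under competition P = MC: 166 − 1.5Q = 54 + 2Q ⇒ Q = 32, P = 118.
The monopolist equates marginal revenue to marginal cost: 166 − 3Q = 54 + 2Q, so Q = 22.4. From demand, P = 132.4.
CS = ½·(166 − 118)·32 = 768; PS = (118·32 − 54·32 − ½·2·32²) = 1024; TS = 1792.
CS = ½·(166 − 132.4)·22.4 = 376.32; PS = (132.4·22.4 − 54·22.4 − ½·2·22.4²) = 1254.4; TS = 1630.72.
DWL = 1792 − 1630.72 = 161.28.

DWL = 161.28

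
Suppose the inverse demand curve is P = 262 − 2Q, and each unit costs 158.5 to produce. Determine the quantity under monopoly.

Q = 25.875

Monopoly sets MR = MC: 262 − 4Q = 158.5 ⇒ Q = 25.875, P = 262 − 2·25.875 = 210.25.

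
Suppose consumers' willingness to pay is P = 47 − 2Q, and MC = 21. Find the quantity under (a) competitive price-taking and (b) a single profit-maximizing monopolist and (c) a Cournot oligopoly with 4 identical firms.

Competition: Q = 13; Monopoly: Q = 6.5; Cournot: Q = 10.4

Under competition P = MC = 21, so Q = (47 − 21)/2 = 13.
The monopolist equates marginal revenue to marginal cost: 47 − 4Q = 21, so Q = 6.5. From demand, P = 34.
In a 4-firm Cournot equilibrium, symmetry and the first-order condition give q = (47 − 21)/(10) = 2.6. So Q = 10.4 and P = 26.2.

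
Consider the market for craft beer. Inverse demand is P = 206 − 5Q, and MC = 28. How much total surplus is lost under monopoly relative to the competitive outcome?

Perfect competition: P = MC = 28, so 206 − 5Q = 28 and Q = 35.6.
The monopolist equates marginal revenue to marginal cost: 206 − 10Q = 28, so Q = 17.8. From demand, P = 117.
DWL is the triangle between Q = 17.8 and Q = 35.6: ½·(35.6 − 17.8)·(117 − 28) = 792.1.

DWL = 792.1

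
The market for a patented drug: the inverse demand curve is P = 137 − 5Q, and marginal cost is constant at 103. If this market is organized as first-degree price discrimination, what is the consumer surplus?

Under first-degree price discrimination the firm charges each unit its demand price and produces up to where P = MC, i.e. Q = 6.8. Consumer surplus is zero; producer surplus equals total surplus.
CS = 0.

CS = 0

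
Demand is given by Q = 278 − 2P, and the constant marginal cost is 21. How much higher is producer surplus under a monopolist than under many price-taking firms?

PS rises by 6962

Inverting demand: P = 139 − 0.5Q.
Under competition P = MC = 21, so Q = (139 − 21)/0.5 = 236.
PS = (21 − 21)·236 = 0.
Monopoly sets MR = MC: 139 − Q = 21 ⇒ Q = 118, P = 139 − 0.5·118 = 80.
PS = (80 − 21)·118 = 6962.
Change in producer surplus: 6962 − 0 = 6962.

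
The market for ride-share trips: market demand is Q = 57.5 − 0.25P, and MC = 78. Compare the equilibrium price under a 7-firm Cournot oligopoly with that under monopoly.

Inverting demand: P = 230 − 4Q.
With 7 symmetric Cournot firms, each firm's FOC gives 230 − 32q = 78, so q = 4.75, Q = 7·4.75 = 33.25, and P = 97.
Monopoly sets MR = MC: 230 − 8Q = 78 ⇒ Q = 19, P = 230 − 4·19 = 154.

Cournot: P = 97; Monopoly: P = 154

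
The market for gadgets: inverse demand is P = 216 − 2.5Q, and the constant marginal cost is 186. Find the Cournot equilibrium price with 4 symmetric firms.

In a 4-firm Cournot equilibrium, symmetry and the first-order condition give q = (216 − 186)/(12.5) = 2.4. So Q = 9.6 and P = 192.

P = 192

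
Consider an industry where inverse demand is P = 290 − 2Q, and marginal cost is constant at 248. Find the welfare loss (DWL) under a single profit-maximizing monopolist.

Under competition P = MC = 248, so Q = (290 − 248)/2 = 21.
A monopolist chooses Q where MR = MC. MR = 290 − 4Q; setting this equal to 248 gives Q = 10.5 and P = 269.
DWL is the triangle between Q = 10.5 and Q = 21: ½·(21 − 10.5)·(269 − 248) = 110.25.

DWL = 110.25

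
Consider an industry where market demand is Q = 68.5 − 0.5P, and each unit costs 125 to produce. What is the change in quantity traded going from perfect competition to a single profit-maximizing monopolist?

Q falls by 3

Inverting demand: P = 137 − 2Q.
Under competition P = MC = 125, so Q = (137 − 125)/2 = 6.
Monopoly sets MR = MC: 137 − 4Q = 125 ⇒ Q = 3, P = 137 − 2·3 = 131.
Change in quantity traded: 3 − 6 = −3.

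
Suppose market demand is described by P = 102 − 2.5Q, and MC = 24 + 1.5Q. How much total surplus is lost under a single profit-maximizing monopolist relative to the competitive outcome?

DWL = 112.5

Under competition P = MC: 102 − 2.5Q = 24 + 1.5Q ⇒ Q = 19.5, P = 53.25.
Monopoly sets MR = MC: 102 − 5Q = 24 + 1.5Q ⇒ Q = 12, P = 102 − 2.5·12 = 72.
CS = ½·(102 − 53.25)·19.5 = 7605/16; PS = (53.25·19.5 − 24·19.5 − ½·1.5·19.5²) = 4563/16; TS = 760.5.
CS = ½·(102 − 72)·12 = 180; PS = (72·12 − 24·12 − ½·1.5·12²) = 468; TS = 648.
DWL = 760.5 − 648 = 112.5.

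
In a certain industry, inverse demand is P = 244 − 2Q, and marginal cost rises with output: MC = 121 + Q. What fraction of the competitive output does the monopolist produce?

Monopoly sets MR = MC: 244 − 4Q = 121 + Q ⇒ Q = 24.6, P = 244 − 2·24.6 = 194.8.
Under competition P = MC: 244 − 2Q = 121 + Q ⇒ Q = 41, P = 162.
Ratio Q_m/Q_c = 24.6/41 = 0.6.

Q_m/Q_c = 0.6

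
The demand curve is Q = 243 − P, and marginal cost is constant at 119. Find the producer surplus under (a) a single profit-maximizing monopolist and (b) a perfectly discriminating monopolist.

Monopoly: PS = 3844; Perfect PD: PS = 7688

Inverting demand: P = 243 − Q.
Monopoly sets MR = MC: 243 − 2Q = 119 ⇒ Q = 62, P = 243 − 62 = 181.
PS = (181 − 119)·62 = 3844.
Under first-degree price discrimination the firm charges each unit its demand price and produces up to where P = MC, i.e. Q = 124. Consumer surplus is zero; producer surplus equals total surplus.
PS = ½·(243 − 119)·124 = 7688.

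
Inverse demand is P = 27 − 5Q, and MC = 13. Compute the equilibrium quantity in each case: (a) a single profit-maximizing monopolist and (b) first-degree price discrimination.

Monopoly: Q = 1.4; Perfect PD: Q = 2.8

The monopolist equates marginal revenue to marginal cost: 27 − 10Q = 13, so Q = 1.4. From demand, P = 20.
A perfectly discriminating monopolist sells every unit with P(Q) ≥ MC(Q), so output equals the competitive quantity Q = 2.8. Each buyer pays their reservation price, so CS = 0 and the firm captures all surplus.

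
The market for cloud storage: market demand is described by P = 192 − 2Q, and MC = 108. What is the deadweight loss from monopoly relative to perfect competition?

DWL = 441

Perfect competition: P = MC = 108, so 192 − 2Q = 108 and Q = 42.
The monopolist equates marginal revenue to marginal cost: 192 − 4Q = 108, so Q = 21. From demand, P = 150.
DWL is the triangle between Q = 21 and Q = 42: ½·(42 − 21)·(150 − 108) = 441.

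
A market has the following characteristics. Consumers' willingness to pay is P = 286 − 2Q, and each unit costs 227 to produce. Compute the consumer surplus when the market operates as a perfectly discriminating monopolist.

Under first-degree price discrimination the firm charges each unit its demand price and produces up to where P = MC, i.e. Q = 29.5. Consumer surplus is zero; producer surplus equals total surplus.
CS = 0.

CS = 0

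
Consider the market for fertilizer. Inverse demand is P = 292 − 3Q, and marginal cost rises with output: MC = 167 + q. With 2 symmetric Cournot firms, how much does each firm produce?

With 2 symmetric Cournot firms, each firm's FOC gives 292 − 9q = 167 + q, so q = 12.5, Q = 2·12.5 = 25, and P = 217.

q_i = 12.5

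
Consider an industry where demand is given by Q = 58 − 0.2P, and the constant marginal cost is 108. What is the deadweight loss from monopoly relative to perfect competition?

DWL = 828.1

Inverting demand: P = 290 − 5Q.
Under competition P = MC = 108, so Q = (290 − 108)/5 = 36.4.
A monopolist chooses Q where MR = MC. MR = 290 − 10Q; setting this equal to 108 gives Q = 18.2 and P = 199.
DWL is the triangle between Q = 18.2 and Q = 36.4: ½·(36.4 − 18.2)·(199 − 108) = 828.1.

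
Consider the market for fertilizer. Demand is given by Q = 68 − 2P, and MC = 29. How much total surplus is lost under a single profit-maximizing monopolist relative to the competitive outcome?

DWL = 6.25

Inverting demand: P = 34 − 0.5Q.
Perfect competition: P = MC = 29, so 34 − 0.5Q = 29 and Q = 10.
Monopoly sets MR = MC: 34 − Q = 29 ⇒ Q = 5, P = 34 − 0.5·5 = 31.5.
DWL is the triangle between Q = 5 and Q = 10: ½·(10 − 5)·(31.5 − 29) = 6.25.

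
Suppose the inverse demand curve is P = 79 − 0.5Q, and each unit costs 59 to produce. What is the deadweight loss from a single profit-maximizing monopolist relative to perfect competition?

DWL = 100

Under competition P = MC = 59, so Q = (79 − 59)/0.5 = 40.
The monopolist equates marginal revenue to marginal cost: 79 − Q = 59, so Q = 20. From demand, P = 69.
DWL is the triangle between Q = 20 and Q = 40: ½·(40 − 20)·(69 − 59) = 100.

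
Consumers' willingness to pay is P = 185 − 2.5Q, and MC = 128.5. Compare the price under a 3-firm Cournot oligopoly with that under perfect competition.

With 3 symmetric Cournot firms, each firm's FOC gives 185 − 10q = 128.5, so q = 5.65, Q = 3·5.65 = 16.95, and P = 142.625.
Competitive firms price at marginal cost: P = 128.5, giving Q = 22.6.

Cournot: P = 142.625; Competition: P = 128.5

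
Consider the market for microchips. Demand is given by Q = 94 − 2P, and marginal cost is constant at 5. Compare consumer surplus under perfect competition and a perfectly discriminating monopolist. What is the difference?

Inverting demand: P = 47 − 0.5Q.
Competitive firms price at marginal cost: P = 5, giving Q = 84.
CS = ½·(47 − 5)·84 = 1764.
A perfectly discriminating monopolist sells every unit with P(Q) ≥ MC(Q), so output equals the competitive quantity Q = 84. Each buyer pays their reservation price, so CS = 0 and the firm captures all surplus.
CS = 0.
Change in consumer surplus: 0 − 1764 = −1764.

Consumer surplus falls by 1764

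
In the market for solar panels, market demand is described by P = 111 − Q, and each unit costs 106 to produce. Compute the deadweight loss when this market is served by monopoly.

DWL = 3.125

Under competition P = MC = 106, so Q = (111 − 106)/1 = 5.
A monopolist chooses Q where MR = MC. MR = 111 − 2Q; setting this equal to 106 gives Q = 2.5 and P = 108.5.
DWL is the triangle between Q = 2.5 and Q = 5: ½·(5 − 2.5)·(108.5 − 106) = 3.125.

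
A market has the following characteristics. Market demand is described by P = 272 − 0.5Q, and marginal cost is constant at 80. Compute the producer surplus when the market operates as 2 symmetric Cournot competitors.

With 2 symmetric Cournot firms, each firm's FOC gives 272 − 1.5q = 80, so q = 128, Q = 2·128 = 256, and P = 144.
PS = (144 − 80)·256 = 16384.

PS = 16384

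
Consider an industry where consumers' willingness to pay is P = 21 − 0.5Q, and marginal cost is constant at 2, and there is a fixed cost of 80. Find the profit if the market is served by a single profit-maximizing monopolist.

The monopolist equates marginal revenue to marginal cost: 21 − Q = 2, so Q = 19. From demand, P = 11.5.
Profit = (11.5 − 2)·19 − 80 = 100.5.

Profit = 100.5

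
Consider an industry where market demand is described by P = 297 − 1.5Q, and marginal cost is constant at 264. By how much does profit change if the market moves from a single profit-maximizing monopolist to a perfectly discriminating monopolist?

A monopolist chooses Q where MR = MC. MR = 297 − 3Q; setting this equal to 264 gives Q = 11 and P = 280.5.
Profit = (280.5 − 264)·11 = 181.5.
A perfectly discriminating monopolist sells every unit with P(Q) ≥ MC(Q), so output equals the competitive quantity Q = 22. Each buyer pays their reservation price, so CS = 0 and the firm captures all surplus.
PS equals the full surplus area, 363. Profit = 363 = 363.
Change in profit: 363 − 181.5 = 181.5.

Profit rises by 181.5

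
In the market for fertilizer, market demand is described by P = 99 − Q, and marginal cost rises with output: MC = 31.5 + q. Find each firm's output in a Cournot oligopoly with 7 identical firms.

q_i = 7.5

With 7 symmetric Cournot firms, each firm's FOC gives 99 − 8q = 31.5 + q, so q = 7.5, Q = 7·7.5 = 52.5, and P = 46.5.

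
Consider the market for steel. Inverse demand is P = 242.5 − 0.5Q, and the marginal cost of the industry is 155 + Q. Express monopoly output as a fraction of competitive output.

Q_m/Q_c = 0.75

A monopolist chooses Q where MR = MC. MR = 242.5 − Q; setting this equal to 155 + Q gives Q = 43.75 and P = 220.625.
Under competition P = MC: 242.5 − 0.5Q = 155 + Q ⇒ Q = 175/3, P = 640/3.
Ratio Q_m/Q_c = 43.75/(175/3) = 0.75.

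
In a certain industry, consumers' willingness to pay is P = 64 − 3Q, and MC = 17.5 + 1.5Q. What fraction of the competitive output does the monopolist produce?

Q_m/Q_c = 0.6

Monopoly sets MR = MC: 64 − 6Q = 17.5 + 1.5Q ⇒ Q = 6.2, P = 64 − 3·6.2 = 45.4.
Under competition P = MC: 64 − 3Q = 17.5 + 1.5Q ⇒ Q = 31/3, P = 33.
Ratio Q_m/Q_c = 6.2/(31/3) = 0.6.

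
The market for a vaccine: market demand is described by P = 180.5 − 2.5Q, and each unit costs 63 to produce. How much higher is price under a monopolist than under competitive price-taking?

Under competition P = MC = 63, so Q = (180.5 − 63)/2.5 = 47.
The monopolist equates marginal revenue to marginal cost: 180.5 − 5Q = 63, so Q = 23.5. From demand, P = 121.75.
Change in price: 121.75 − 63 = 58.75.

P rises by 58.75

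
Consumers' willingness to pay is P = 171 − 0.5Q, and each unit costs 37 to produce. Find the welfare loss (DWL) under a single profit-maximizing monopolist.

DWL = 4489

Under competition P = MC = 37, so Q = (171 − 37)/0.5 = 268.
The monopolist equates marginal revenue to marginal cost: 171 − Q = 37, so Q = 134. From demand, P = 104.
DWL is the triangle between Q = 134 and Q = 268: ½·(268 − 134)·(104 − 37) = 4489.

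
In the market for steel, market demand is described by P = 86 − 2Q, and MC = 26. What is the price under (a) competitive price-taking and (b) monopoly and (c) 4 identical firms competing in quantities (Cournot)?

Competition: P = 26; Monopoly: P = 56; Cournot: P = 38

Perfect competition: P = MC = 26, so 86 − 2Q = 26 and Q = 30.
Monopoly sets MR = MC: 86 − 4Q = 26 ⇒ Q = 15, P = 86 − 2·15 = 56.
In a 4-firm Cournot equilibrium, symmetry and the first-order condition give q = (86 − 26)/(10) = 6. So Q = 24 and P = 38.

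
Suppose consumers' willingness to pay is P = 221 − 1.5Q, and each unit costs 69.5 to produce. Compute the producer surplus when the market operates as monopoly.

The monopolist equates marginal revenue to marginal cost: 221 − 3Q = 69.5, so Q = 50.5. From demand, P = 145.25.
PS = (145.25 − 69.5)·50.5 = 3825.375.

PS = 3825.375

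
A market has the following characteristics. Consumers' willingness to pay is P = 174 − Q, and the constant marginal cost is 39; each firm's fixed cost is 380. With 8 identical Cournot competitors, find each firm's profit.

π_i = −155

Cournot with 8 identical firms: the symmetric best-response condition is 174 − 9q = 39. Each firm produces q = 15, total output Q = 120, price P = 54.
Each firm's profit = (54 − 39)·15 − 380 = −155.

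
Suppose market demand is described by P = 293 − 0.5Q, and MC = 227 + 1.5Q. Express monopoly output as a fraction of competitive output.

The monopolist equates marginal revenue to marginal cost: 293 − Q = 227 + 1.5Q, so Q = 26.4. From demand, P = 279.8.
Under competition P = MC: 293 − 0.5Q = 227 + 1.5Q ⇒ Q = 33, P = 276.5.
Ratio Q_m/Q_c = 26.4/33 = 0.8.

Q_m/Q_c = 0.8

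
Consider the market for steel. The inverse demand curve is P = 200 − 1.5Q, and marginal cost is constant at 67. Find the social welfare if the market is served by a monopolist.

TS = 4422.25

Monopoly sets MR = MC: 200 − 3Q = 67 ⇒ Q = 133/3, P = 200 − 1.5·133/3 = 133.5.
CS = ½·(200 − 133.5)·133/3 = 17689/12; PS = (133.5 − 67)·133/3 = 17689/6; TS = 4422.25.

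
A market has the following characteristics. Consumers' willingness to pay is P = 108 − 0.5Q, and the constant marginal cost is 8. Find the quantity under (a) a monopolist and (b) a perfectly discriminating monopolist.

Monopoly sets MR = MC: 108 − Q = 8 ⇒ Q = 100, P = 108 − 0.5·100 = 58.
Under first-degree price discrimination the firm charges each unit its demand price and produces up to where P = MC, i.e. Q = 200. Consumer surplus is zero; producer surplus equals total surplus.

Monopoly: Q = 100; Perfect PD: Q = 200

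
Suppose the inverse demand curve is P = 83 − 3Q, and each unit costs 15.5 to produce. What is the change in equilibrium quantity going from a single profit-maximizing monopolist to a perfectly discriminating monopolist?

The monopolist equates marginal revenue to marginal cost: 83 − 6Q = 15.5, so Q = 11.25. From demand, P = 49.25.
Under first-degree price discrimination the firm charges each unit its demand price and produces up to where P = MC, i.e. Q = 22.5. Consumer surplus is zero; producer surplus equals total surplus.
Change in equilibrium quantity: 22.5 − 11.25 = 11.25.

Q rises by 11.25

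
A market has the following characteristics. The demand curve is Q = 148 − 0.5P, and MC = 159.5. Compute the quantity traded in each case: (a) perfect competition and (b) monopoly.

Inverting demand: P = 296 − 2Q.
Perfect competition: P = MC = 159.5, so 296 − 2Q = 159.5 and Q = 68.25.
The monopolist equates marginal revenue to marginal cost: 296 − 4Q = 159.5, so Q = 34.125. From demand, P = 227.75.

Competition: Q = 68.25; Monopoly: Q = 34.125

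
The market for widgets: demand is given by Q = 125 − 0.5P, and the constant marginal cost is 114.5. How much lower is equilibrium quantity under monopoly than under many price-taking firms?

Inverting demand: P = 250 − 2Q.
Under competition P = MC = 114.5, so Q = (250 − 114.5)/2 = 67.75.
A monopolist chooses Q where MR = MC. MR = 250 − 4Q; setting this equal to 114.5 gives Q = 33.875 and P = 182.25.
Change in equilibrium quantity: 33.875 − 67.75 = −33.875.

Q falls by 33.875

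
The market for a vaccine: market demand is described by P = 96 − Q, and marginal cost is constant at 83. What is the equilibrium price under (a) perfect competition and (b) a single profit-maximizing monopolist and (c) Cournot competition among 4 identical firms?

Competitive firms price at marginal cost: P = 83, giving Q = 13.
Monopoly sets MR = MC: 96 − 2Q = 83 ⇒ Q = 6.5, P = 96 − 6.5 = 89.5.
In a 4-firm Cournot equilibrium, symmetry and the first-order condition give q = (96 − 83)/(5) = 2.6. So Q = 10.4 and P = 85.6.

Competition: P = 83; Monopoly: P = 89.5; Cournot: P = 85.6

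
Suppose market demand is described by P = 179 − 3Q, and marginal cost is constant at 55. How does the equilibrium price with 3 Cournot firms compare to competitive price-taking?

In a 3-firm Cournot equilibrium, symmetry and the first-order condition give q = (179 − 55)/(12) = 31/3. So Q = 31 and P = 86.
Under competition P = MC = 55, so Q = (179 − 55)/3 = 124/3.

Cournot: P = 86; Competition: P = 55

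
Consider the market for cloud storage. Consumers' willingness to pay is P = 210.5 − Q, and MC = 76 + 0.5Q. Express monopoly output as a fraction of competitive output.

Q_m/Q_c = 0.6

The monopolist equates marginal revenue to marginal cost: 210.5 − 2Q = 76 + 0.5Q, so Q = 53.8. From demand, P = 156.7.
Under competition P = MC: 210.5 − Q = 76 + 0.5Q ⇒ Q = 269/3, P = 725/6.
Ratio Q_m/Q_c = 53.8/(269/3) = 0.6.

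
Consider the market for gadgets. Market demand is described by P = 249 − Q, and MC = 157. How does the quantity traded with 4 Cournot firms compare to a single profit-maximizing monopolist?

Cournot with 4 identical firms: the symmetric best-response condition is 249 − 5q = 157. Each firm produces q = 18.4, total output Q = 73.6, price P = 175.4.
The monopolist equates marginal revenue to marginal cost: 249 − 2Q = 157, so Q = 46. From demand, P = 203.

Cournot: Q = 73.6; Monopoly: Q = 46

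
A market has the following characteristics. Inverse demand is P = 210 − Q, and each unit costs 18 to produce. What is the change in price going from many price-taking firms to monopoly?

Under competition P = MC = 18, so Q = (210 − 18)/1 = 192.
A monopolist chooses Q where MR = MC. MR = 210 − 2Q; setting this equal to 18 gives Q = 96 and P = 114.
Change in price: 114 − 18 = 96.

P rises by 96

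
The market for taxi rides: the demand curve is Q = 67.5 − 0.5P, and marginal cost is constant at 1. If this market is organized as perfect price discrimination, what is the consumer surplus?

Inverting demand: P = 135 − 2Q.
A perfectly discriminating monopolist sells every unit with P(Q) ≥ MC(Q), so output equals the competitive quantity Q = 67. Each buyer pays their reservation price, so CS = 0 and the firm captures all surplus.
CS = 0.

CS = 0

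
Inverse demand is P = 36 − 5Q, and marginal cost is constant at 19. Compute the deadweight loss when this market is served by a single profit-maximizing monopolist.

Perfect competition: P = MC = 19, so 36 − 5Q = 19 and Q = 3.4.
Monopoly sets MR = MC: 36 − 10Q = 19 ⇒ Q = 1.7, P = 36 − 5·1.7 = 27.5.
DWL is the triangle between Q = 1.7 and Q = 3.4: ½·(3.4 − 1.7)·(27.5 − 19) = 7.225.

DWL = 7.225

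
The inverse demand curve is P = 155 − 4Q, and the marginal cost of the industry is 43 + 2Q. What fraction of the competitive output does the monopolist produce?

Q_m/Q_c = 0.6

A monopolist chooses Q where MR = MC. MR = 155 − 8Q; setting this equal to 43 + 2Q gives Q = 11.2 and P = 110.2.
Competitive equilibrium sets price equal to marginal cost: 155 − 4Q = 43 + 2Q, so Q = 56/3 and P = 241/3.
Ratio Q_m/Q_c = 11.2/(56/3) = 0.6.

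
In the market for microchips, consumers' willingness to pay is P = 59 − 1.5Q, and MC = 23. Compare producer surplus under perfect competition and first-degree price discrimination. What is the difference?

Perfect competition: P = MC = 23, so 59 − 1.5Q = 23 and Q = 24.
PS = (23 − 23)·24 = 0.
A perfectly discriminating monopolist sells every unit with P(Q) ≥ MC(Q), so output equals the competitive quantity Q = 24. Each buyer pays their reservation price, so CS = 0 and the firm captures all surplus.
PS = ½·(59 − 23)·24 = 432.
Change in producer surplus: 432 − 0 = 432.

Producer surplus rises by 432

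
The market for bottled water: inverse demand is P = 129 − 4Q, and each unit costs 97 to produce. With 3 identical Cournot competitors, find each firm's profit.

In a 3-firm Cournot equilibrium, symmetry and the first-order condition give q = (129 − 97)/(16) = 2. So Q = 6 and P = 105.
Each firm's profit = (105 − 97)·2 = 16.

π_i = 16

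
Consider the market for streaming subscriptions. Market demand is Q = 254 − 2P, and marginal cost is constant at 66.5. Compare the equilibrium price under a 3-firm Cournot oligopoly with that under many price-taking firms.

Inverting demand: P = 127 − 0.5Q.
Cournot with 3 identical firms: the symmetric best-response condition is 127 − 2q = 66.5. Each firm produces q = 30.25, total output Q = 90.75, price P = 81.625.
Under competition P = MC = 66.5, so Q = (127 − 66.5)/0.5 = 121.

Cournot: P = 81.625; Competition: P = 66.5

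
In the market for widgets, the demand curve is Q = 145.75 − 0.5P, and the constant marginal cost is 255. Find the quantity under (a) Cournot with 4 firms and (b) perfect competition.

Inverting demand: P = 291.5 − 2Q.
With 4 symmetric Cournot firms, each firm's FOC gives 291.5 − 10q = 255, so q = 3.65, Q = 4·3.65 = 14.6, and P = 262.3.
Under competition P = MC = 255, so Q = (291.5 − 255)/2 = 18.25.

Cournot: Q = 14.6; Competition: Q = 18.25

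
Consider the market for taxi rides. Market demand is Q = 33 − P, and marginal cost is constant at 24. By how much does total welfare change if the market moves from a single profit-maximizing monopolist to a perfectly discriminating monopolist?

Inverting demand: P = 33 − Q.
Monopoly sets MR = MC: 33 − 2Q = 24 ⇒ Q = 4.5, P = 33 − 4.5 = 28.5.
CS = ½·(33 − 28.5)·4.5 = 10.125; PS = (28.5 − 24)·4.5 = 20.25; TS = 30.375.
Under first-degree price discrimination the firm charges each unit its demand price and produces up to where P = MC, i.e. Q = 9. Consumer surplus is zero; producer surplus equals total surplus.
TS = 40.5 (equal to competitive TS).
Change in total welfare: 40.5 − 30.375 = 10.125.

TS rises by 10.125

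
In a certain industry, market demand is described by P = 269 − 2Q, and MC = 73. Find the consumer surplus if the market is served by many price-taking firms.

Competitive firms price at marginal cost: P = 73, giving Q = 98.
CS = ½·(269 − 73)·98 = 9604.

CS = 9604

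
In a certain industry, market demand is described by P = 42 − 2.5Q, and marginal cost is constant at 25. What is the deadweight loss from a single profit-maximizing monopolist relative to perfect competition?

DWL = 14.45

Under competition P = MC = 25, so Q = (42 − 25)/2.5 = 6.8.
A monopolist chooses Q where MR = MC. MR = 42 − 5Q; setting this equal to 25 gives Q = 3.4 and P = 33.5.
DWL is the triangle between Q = 3.4 and Q = 6.8: ½·(6.8 − 3.4)·(33.5 − 25) = 14.45.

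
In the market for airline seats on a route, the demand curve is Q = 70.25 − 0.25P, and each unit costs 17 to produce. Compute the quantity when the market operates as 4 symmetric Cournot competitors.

Inverting demand: P = 281 − 4Q.
In a 4-firm Cournot equilibrium, symmetry and the first-order condition give q = (281 − 17)/(20) = 13.2. So Q = 52.8 and P = 69.8.

Q = 52.8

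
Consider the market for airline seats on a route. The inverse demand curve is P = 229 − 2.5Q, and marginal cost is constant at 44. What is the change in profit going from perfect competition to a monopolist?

Profit rises by 3422.5

Perfect competition: P = MC = 44, so 229 − 2.5Q = 44 and Q = 74.
Profit = (44 − 44)·74 = 0.
Monopoly sets MR = MC: 229 − 5Q = 44 ⇒ Q = 37, P = 229 − 2.5·37 = 136.5.
Profit = (136.5 − 44)·37 = 3422.5.
Change in profit: 3422.5 − 0 = 3422.5.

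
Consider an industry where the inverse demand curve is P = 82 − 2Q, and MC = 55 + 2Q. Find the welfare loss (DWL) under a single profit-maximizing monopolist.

Under competition P = MC: 82 − 2Q = 55 + 2Q ⇒ Q = 6.75, P = 68.5.
Monopoly sets MR = MC: 82 − 4Q = 55 + 2Q ⇒ Q = 4.5, P = 82 − 2·4.5 = 73.
CS = ½·(82 − 68.5)·6.75 = 729/16; PS = (68.5·6.75 − 55·6.75 − ½·2·6.75²) = 729/16; TS = 91.125.
CS = ½·(82 − 73)·4.5 = 20.25; PS = (73·4.5 − 55·4.5 − ½·2·4.5²) = 60.75; TS = 81.
DWL = 91.125 − 81 = 10.125.

DWL = 10.125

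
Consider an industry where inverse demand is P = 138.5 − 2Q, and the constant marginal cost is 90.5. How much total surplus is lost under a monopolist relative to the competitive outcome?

DWL = 144

Perfect competition: P = MC = 90.5, so 138.5 − 2Q = 90.5 and Q = 24.
Monopoly sets MR = MC: 138.5 − 4Q = 90.5 ⇒ Q = 12, P = 138.5 − 2·12 = 114.5.
DWL is the triangle between Q = 12 and Q = 24: ½·(24 − 12)·(114.5 − 90.5) = 144.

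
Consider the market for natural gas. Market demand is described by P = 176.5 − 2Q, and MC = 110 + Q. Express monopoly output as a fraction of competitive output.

Monopoly sets MR = MC: 176.5 − 4Q = 110 + Q ⇒ Q = 13.3, P = 176.5 − 2·13.3 = 149.9.
Competitive equilibrium sets price equal to marginal cost: 176.5 − 2Q = 110 + Q, so Q = 133/6 and P = 793/6.
Ratio Q_m/Q_c = 13.3/(133/6) = 0.6.

Q_m/Q_c = 0.6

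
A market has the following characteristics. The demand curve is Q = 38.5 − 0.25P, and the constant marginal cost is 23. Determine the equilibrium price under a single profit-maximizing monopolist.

P = 88.5

Inverting demand: P = 154 − 4Q.
The monopolist equates marginal revenue to marginal cost: 154 − 8Q = 23, so Q = 16.375. From demand, P = 88.5.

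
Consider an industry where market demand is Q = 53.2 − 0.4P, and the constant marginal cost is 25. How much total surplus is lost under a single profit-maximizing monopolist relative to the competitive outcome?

DWL = 583.2

Inverting demand: P = 133 − 2.5Q.
Competitive firms price at marginal cost: P = 25, giving Q = 43.2.
A monopolist chooses Q where MR = MC. MR = 133 − 5Q; setting this equal to 25 gives Q = 21.6 and P = 79.
DWL is the triangle between Q = 21.6 and Q = 43.2: ½·(43.2 − 21.6)·(79 − 25) = 583.2.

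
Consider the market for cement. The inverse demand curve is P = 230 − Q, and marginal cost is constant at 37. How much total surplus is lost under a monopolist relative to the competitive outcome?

Competitive firms price at marginal cost: P = 37, giving Q = 193.
A monopolist chooses Q where MR = MC. MR = 230 − 2Q; setting this equal to 37 gives Q = 96.5 and P = 133.5.
DWL is the triangle between Q = 96.5 and Q = 193: ½·(193 − 96.5)·(133.5 − 37) = 4656.125.

DWL = 4656.125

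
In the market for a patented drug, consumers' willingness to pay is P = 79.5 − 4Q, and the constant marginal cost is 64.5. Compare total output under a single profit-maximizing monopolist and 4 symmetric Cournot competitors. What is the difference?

Q rises by 1.125

The monopolist equates marginal revenue to marginal cost: 79.5 − 8Q = 64.5, so Q = 1.875. From demand, P = 72.
Cournot with 4 identical firms: the symmetric best-response condition is 79.5 − 20q = 64.5. Each firm produces q = 0.75, total output Q = 3, price P = 67.5.
Change in total output: 3 − 1.875 = 1.125.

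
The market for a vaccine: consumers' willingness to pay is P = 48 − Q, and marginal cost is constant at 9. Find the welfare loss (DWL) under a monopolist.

DWL = 190.125

Competitive firms price at marginal cost: P = 9, giving Q = 39.
A monopolist chooses Q where MR = MC. MR = 48 − 2Q; setting this equal to 9 gives Q = 19.5 and P = 28.5.
DWL is the triangle between Q = 19.5 and Q = 39: ½·(39 − 19.5)·(28.5 − 9) = 190.125.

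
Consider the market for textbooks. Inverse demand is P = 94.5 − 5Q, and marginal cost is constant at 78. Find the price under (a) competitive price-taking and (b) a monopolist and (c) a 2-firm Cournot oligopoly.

Under competition P = MC = 78, so Q = (94.5 − 78)/5 = 3.3.
The monopolist equates marginal revenue to marginal cost: 94.5 − 10Q = 78, so Q = 1.65. From demand, P = 86.25.
With 2 symmetric Cournot firms, each firm's FOC gives 94.5 − 15q = 78, so q = 1.1, Q = 2·1.1 = 2.2, and P = 83.5.

Competition: P = 78; Monopoly: P = 86.25; Cournot: P = 83.5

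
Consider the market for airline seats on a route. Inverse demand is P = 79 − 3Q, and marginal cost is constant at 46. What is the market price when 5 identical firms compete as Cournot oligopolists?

P = 51.5

Cournot with 5 identical firms: the symmetric best-response condition is 79 − 18q = 46. Each firm produces q = 11/6, total output Q = 55/6, price P = 51.5.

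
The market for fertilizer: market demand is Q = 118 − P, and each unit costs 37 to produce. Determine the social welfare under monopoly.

TS = 2460.375

Inverting demand: P = 118 − Q.
A monopolist chooses Q where MR = MC. MR = 118 − 2Q; setting this equal to 37 gives Q = 40.5 and P = 77.5.
CS = ½·(118 − 77.5)·40.5 = 820.125; PS = (77.5 − 37)·40.5 = 1640.25; TS = 2460.375.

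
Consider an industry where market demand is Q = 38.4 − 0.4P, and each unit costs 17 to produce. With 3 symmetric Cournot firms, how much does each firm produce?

Inverting demand: P = 96 − 2.5Q.
In a 3-firm Cournot equilibrium, symmetry and the first-order condition give q = (96 − 17)/(10) = 7.9. So Q = 23.7 and P = 36.75.

q_i = 7.9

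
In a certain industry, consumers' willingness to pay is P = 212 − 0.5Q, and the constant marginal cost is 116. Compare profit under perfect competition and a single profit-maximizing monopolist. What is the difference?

π rises by 4608

Perfect competition: P = MC = 116, so 212 − 0.5Q = 116 and Q = 192.
Profit = (116 − 116)·192 = 0.
A monopolist chooses Q where MR = MC. MR = 212 − Q; setting this equal to 116 gives Q = 96 and P = 164.
Profit = (164 − 116)·96 = 4608.
Change in profit: 4608 − 0 = 4608.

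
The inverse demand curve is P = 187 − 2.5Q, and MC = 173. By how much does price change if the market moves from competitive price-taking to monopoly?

P rises by 7

Perfect competition: P = MC = 173, so 187 − 2.5Q = 173 and Q = 5.6.
A monopolist chooses Q where MR = MC. MR = 187 − 5Q; setting this equal to 173 gives Q = 2.8 and P = 180.
Change in price: 180 − 173 = 7.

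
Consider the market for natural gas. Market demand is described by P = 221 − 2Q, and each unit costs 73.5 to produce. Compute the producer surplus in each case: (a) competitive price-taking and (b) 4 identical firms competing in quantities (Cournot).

Competition: PS = 0; Cournot: PS = 1740.5

Competitive firms price at marginal cost: P = 73.5, giving Q = 73.75.
PS = (73.5 − 73.5)·73.75 = 0.
Cournot with 4 identical firms: the symmetric best-response condition is 221 − 10q = 73.5. Each firm produces q = 14.75, total output Q = 59, price P = 103.
PS = (103 − 73.5)·59 = 1740.5.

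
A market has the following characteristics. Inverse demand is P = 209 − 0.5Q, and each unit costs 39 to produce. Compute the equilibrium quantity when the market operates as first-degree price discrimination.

Q = 340

A perfectly discriminating monopolist sells every unit with P(Q) ≥ MC(Q), so output equals the competitive quantity Q = 340. Each buyer pays their reservation price, so CS = 0 and the firm captures all surplus.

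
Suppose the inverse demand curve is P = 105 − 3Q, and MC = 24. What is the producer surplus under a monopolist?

PS = 546.75

A monopolist chooses Q where MR = MC. MR = 105 − 6Q; setting this equal to 24 gives Q = 13.5 and P = 64.5.
PS = (64.5 − 24)·13.5 = 546.75.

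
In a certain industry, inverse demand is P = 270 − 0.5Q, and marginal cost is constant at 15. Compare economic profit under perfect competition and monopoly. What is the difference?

π rises by 32512.5

Perfect competition: P = MC = 15, so 270 − 0.5Q = 15 and Q = 510.
Profit = (15 − 15)·510 = 0.
The monopolist equates marginal revenue to marginal cost: 270 − Q = 15, so Q = 255. From demand, P = 142.5.
Profit = (142.5 − 15)·255 = 32512.5.
Change in economic profit: 32512.5 − 0 = 32512.5.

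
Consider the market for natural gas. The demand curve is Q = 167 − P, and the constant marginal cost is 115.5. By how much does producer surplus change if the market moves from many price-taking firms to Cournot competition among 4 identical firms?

Inverting demand: P = 167 − Q.
Under competition P = MC = 115.5, so Q = (167 − 115.5)/1 = 51.5.
PS = (115.5 − 115.5)·51.5 = 0.
Cournot with 4 identical firms: the symmetric best-response condition is 167 − 5q = 115.5. Each firm produces q = 10.3, total output Q = 41.2, price P = 125.8.
PS = (125.8 − 115.5)·41.2 = 424.36.
Change in producer surplus: 424.36 − 0 = 424.36.

Producer surplus rises by 424.36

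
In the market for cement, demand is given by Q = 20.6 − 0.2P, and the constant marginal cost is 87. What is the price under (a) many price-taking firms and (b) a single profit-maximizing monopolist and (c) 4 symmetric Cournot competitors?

Competition: P = 87; Monopoly: P = 95; Cournot: P = 90.2

Inverting demand: P = 103 − 5Q.
Perfect competition: P = MC = 87, so 103 − 5Q = 87 and Q = 3.2.
Monopoly sets MR = MC: 103 − 10Q = 87 ⇒ Q = 1.6, P = 103 − 5·1.6 = 95.
In a 4-firm Cournot equilibrium, symmetry and the first-order condition give q = (103 − 87)/(25) = 0.64. So Q = 2.56 and P = 90.2.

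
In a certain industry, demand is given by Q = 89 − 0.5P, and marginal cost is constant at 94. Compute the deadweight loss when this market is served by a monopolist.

DWL = 441

Inverting demand: P = 178 − 2Q.
Perfect competition: P = MC = 94, so 178 − 2Q = 94 and Q = 42.
The monopolist equates marginal revenue to marginal cost: 178 − 4Q = 94, so Q = 21. From demand, P = 136.
DWL is the triangle between Q = 21 and Q = 42: ½·(42 − 21)·(136 − 94) = 441.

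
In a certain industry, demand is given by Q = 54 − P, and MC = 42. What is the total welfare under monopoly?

Inverting demand: P = 54 − Q.
Monopoly sets MR = MC: 54 − 2Q = 42 ⇒ Q = 6, P = 54 − 6 = 48.
CS = ½·(54 − 48)·6 = 18; PS = (48 − 42)·6 = 36; TS = 54.

TS = 54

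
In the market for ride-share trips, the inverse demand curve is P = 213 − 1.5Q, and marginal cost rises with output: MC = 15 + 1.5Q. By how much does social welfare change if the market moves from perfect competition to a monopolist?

Under competition P = MC: 213 − 1.5Q = 15 + 1.5Q ⇒ Q = 66, P = 114.
CS = ½·(213 − 114)·66 = 3267; PS = (114·66 − 15·66 − ½·1.5·66²) = 3267; TS = 6534.
Monopoly sets MR = MC: 213 − 3Q = 15 + 1.5Q ⇒ Q = 44, P = 213 − 1.5·44 = 147.
CS = ½·(213 − 147)·44 = 1452; PS = (147·44 − 15·44 − ½·1.5·44²) = 4356; TS = 5808.
Change in social welfare: 5808 − 6534 = −726.

TS falls by 726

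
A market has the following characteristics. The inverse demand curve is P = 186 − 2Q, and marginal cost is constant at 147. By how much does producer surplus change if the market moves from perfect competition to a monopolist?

Producer surplus rises by 190.125

Competitive firms price at marginal cost: P = 147, giving Q = 19.5.
PS = (147 − 147)·19.5 = 0.
Monopoly sets MR = MC: 186 − 4Q = 147 ⇒ Q = 9.75, P = 186 − 2·9.75 = 166.5.
PS = (166.5 − 147)·9.75 = 190.125.
Change in producer surplus: 190.125 − 0 = 190.125.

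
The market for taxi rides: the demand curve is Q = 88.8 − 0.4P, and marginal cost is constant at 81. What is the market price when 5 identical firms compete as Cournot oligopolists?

Inverting demand: P = 222 − 2.5Q.
In a 5-firm Cournot equilibrium, symmetry and the first-order condition give q = (222 − 81)/(15) = 9.4. So Q = 47 and P = 104.5.

P = 104.5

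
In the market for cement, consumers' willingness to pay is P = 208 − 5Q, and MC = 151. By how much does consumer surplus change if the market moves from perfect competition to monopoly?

Perfect competition: P = MC = 151, so 208 − 5Q = 151 and Q = 11.4.
CS = ½·(208 − 151)·11.4 = 324.9.
The monopolist equates marginal revenue to marginal cost: 208 − 10Q = 151, so Q = 5.7. From demand, P = 179.5.
CS = ½·(208 − 179.5)·5.7 = 81.225.
Change in consumer surplus: 81.225 − 324.9 = −243.675.

Consumer surplus falls by 243.675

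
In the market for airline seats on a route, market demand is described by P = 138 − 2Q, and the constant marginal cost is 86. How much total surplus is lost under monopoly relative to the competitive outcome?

DWL = 169

Competitive firms price at marginal cost: P = 86, giving Q = 26.
A monopolist chooses Q where MR = MC. MR = 138 − 4Q; setting this equal to 86 gives Q = 13 and P = 112.
DWL is the triangle between Q = 13 and Q = 26: ½·(26 − 13)·(112 − 86) = 169.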